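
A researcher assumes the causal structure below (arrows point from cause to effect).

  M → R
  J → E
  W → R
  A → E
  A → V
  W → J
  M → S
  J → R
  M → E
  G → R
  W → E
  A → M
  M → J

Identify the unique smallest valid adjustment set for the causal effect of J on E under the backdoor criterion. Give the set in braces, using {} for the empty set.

{M, W}

Variables eligible for adjustment (non-descendants of J, excluding J and E): {A, G, M, S, V, W}.
Backdoor paths from J to E:
  P1: J <- W -> R <- M <- A -> E
  P2: J <- W -> R <- M -> E
  P3: J <- W -> E
  P4: J <- M <- A -> E
  P5: J <- M -> R <- W -> E
  P6: J <- M -> E
The empty set is not sufficient: P3 (J <- W -> E) has no collider blocking it and no conditioned non-collider, so it is open.
Try {M, W}:
  P1: blocked at fork node W ∈ conditioning set.
  P2: blocked at fork node W ∈ conditioning set.
  P3: blocked at fork node W ∈ conditioning set.
  P4: blocked at chain node M ∈ conditioning set.
  P5: blocked at fork node M ∈ conditioning set.
  P6: blocked at fork node M ∈ conditioning set.
{M, W} contains no descendant of J and blocks every backdoor path.
Every element of {M, W} is needed (dropping M leaves P4 open; dropping W leaves P3 open), so no proper subset is valid.
Among all size-2 subsets of the eligible variables, only {M, W} blocks every backdoor path, so it is the unique smallest valid adjustment set.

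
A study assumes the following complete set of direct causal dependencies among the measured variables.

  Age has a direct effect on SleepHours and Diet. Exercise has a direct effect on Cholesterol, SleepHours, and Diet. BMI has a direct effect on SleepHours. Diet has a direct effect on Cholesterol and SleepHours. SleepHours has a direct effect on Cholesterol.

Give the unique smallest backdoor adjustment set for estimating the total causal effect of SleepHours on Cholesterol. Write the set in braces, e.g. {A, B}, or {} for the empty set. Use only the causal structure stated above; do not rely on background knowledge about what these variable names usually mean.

Variables eligible for adjustment (non-descendants of SleepHours, excluding SleepHours and Cholesterol): {Age, BMI, Diet, Exercise}.
Backdoor paths from SleepHours to Cholesterol:
  P1: SleepHours <- Exercise -> Diet -> Cholesterol
  P2: SleepHours <- Exercise -> Cholesterol
  P3: SleepHours <- Age -> Diet <- Exercise -> Cholesterol
  P4: SleepHours <- Age -> Diet -> Cholesterol
  P5: SleepHours <- Diet <- Exercise -> Cholesterol
  P6: SleepHours <- Diet -> Cholesterol
The empty set is not sufficient: P1 (SleepHours <- Exercise -> Diet -> Cholesterol) has no collider blocking it and no conditioned non-collider, so it is open.
Try {Diet, Exercise}:
  P1: blocked at fork node Exercise ∈ conditioning set.
  P2: blocked at fork node Exercise ∈ conditioning set.
  P3: blocked at fork node Exercise ∈ conditioning set.
  P4: blocked at chain node Diet ∈ conditioning set.
  P5: blocked at chain node Diet ∈ conditioning set.
  P6: blocked at fork node Diet ∈ conditioning set.
{Diet, Exercise} contains no descendant of SleepHours and blocks every backdoor path.
Every element of {Diet, Exercise} is needed (dropping Diet leaves P4 open; dropping Exercise leaves P2 open), so no proper subset is valid.
Among all size-2 subsets of the eligible variables, only {Diet, Exercise} blocks every backdoor path, so it is the unique smallest valid adjustment set.

{Diet, Exercise}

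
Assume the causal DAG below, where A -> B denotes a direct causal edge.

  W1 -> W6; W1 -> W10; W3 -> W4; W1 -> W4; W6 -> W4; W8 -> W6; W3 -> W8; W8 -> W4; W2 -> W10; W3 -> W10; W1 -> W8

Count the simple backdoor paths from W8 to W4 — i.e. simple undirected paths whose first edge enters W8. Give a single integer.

6

A backdoor path from W8 to W4 is any simple undirected path whose first edge points into W8 (i.e. leaves W8 via a parent).
Parents of W8: {W1, W3}.
Enumerating:
  P1: W8 <- W1 -> W10 <- W3 -> W4
  P2: W8 <- W1 -> W6 -> W4
  P3: W8 <- W1 -> W4
  P4: W8 <- W3 -> W10 <- W1 -> W6 -> W4
  P5: W8 <- W3 -> W10 <- W1 -> W4
  P6: W8 <- W3 -> W4
That exhausts the simple backdoor paths. Count: 6.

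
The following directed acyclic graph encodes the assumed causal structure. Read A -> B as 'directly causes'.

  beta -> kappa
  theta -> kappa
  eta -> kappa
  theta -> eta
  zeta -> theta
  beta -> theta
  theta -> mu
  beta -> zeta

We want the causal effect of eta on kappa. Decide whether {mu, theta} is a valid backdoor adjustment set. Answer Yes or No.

Backdoor paths from eta to kappa (paths whose first edge points into eta):
  P1: eta <- theta <- beta -> kappa
  P2: eta <- theta <- zeta <- beta -> kappa
  P3: eta <- theta -> kappa
Condition 1 (no descendant of eta in the set): holds — descendants of eta are {kappa}; none are in {mu, theta}.
Condition 2 (every backdoor path blocked by {mu, theta}):
  P1: blocked at chain node theta ∈ conditioning set.
  P2: blocked at chain node theta ∈ conditioning set.
  P3: blocked at fork node theta ∈ conditioning set.
{mu, theta} satisfies the backdoor criterion.

Yes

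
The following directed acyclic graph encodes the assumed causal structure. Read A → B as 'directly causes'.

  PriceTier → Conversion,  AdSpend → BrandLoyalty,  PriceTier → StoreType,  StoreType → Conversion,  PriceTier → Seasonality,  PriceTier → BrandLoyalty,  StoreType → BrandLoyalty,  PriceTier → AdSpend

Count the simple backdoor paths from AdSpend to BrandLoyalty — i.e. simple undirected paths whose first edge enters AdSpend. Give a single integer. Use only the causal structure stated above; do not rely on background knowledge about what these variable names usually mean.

A backdoor path from AdSpend to BrandLoyalty is any simple undirected path whose first edge points into AdSpend (i.e. leaves AdSpend via a parent).
Parents of AdSpend: {PriceTier}.
Enumerating:
  P1: AdSpend <- PriceTier -> StoreType -> BrandLoyalty
  P2: AdSpend <- PriceTier -> BrandLoyalty
  P3: AdSpend <- PriceTier -> Conversion <- StoreType -> BrandLoyalty
That exhausts the simple backdoor paths. Count: 3.

3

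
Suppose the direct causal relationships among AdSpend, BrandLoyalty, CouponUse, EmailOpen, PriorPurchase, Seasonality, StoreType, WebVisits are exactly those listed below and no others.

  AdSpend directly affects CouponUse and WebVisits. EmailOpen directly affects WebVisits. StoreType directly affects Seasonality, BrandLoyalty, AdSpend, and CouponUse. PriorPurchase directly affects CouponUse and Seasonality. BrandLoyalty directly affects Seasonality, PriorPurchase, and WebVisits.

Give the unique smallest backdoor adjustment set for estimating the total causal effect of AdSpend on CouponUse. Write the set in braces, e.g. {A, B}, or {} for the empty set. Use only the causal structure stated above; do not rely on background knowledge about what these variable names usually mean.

Variables eligible for adjustment (non-descendants of AdSpend, excluding AdSpend and CouponUse): {BrandLoyalty, EmailOpen, PriorPurchase, Seasonality, StoreType}.
Backdoor paths from AdSpend to CouponUse:
  P1: AdSpend <- StoreType -> BrandLoyalty -> PriorPurchase -> CouponUse
  P2: AdSpend <- StoreType -> BrandLoyalty -> Seasonality <- PriorPurchase -> CouponUse
  P3: AdSpend <- StoreType -> Seasonality <- BrandLoyalty -> PriorPurchase -> CouponUse
  P4: AdSpend <- StoreType -> Seasonality <- PriorPurchase -> CouponUse
  P5: AdSpend <- StoreType -> CouponUse
The empty set is not sufficient: P1 (AdSpend <- StoreType -> BrandLoyalty -> PriorPurchase -> CouponUse) has no collider blocking it and no conditioned non-collider, so it is open.
Try {StoreType}:
  P1: blocked at fork node StoreType ∈ conditioning set.
  P2: blocked at fork node StoreType ∈ conditioning set.
  P3: blocked at fork node StoreType ∈ conditioning set.
  P4: blocked at fork node StoreType ∈ conditioning set.
  P5: blocked at fork node StoreType ∈ conditioning set.
{StoreType} contains no descendant of AdSpend and blocks every backdoor path.
No other singleton works — e.g. {BrandLoyalty} leaves P5 open — so {StoreType} is the unique smallest valid adjustment set.

{StoreType}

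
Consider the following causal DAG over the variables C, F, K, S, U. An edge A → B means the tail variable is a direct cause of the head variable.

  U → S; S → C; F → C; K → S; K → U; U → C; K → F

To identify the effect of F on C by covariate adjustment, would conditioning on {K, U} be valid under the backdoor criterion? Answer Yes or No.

Backdoor paths from F to C (paths whose first edge points into F):
  P1: F <- K -> U -> S -> C
  P2: F <- K -> U -> C
  P3: F <- K -> S <- U -> C
  P4: F <- K -> S -> C
Condition 1 (no descendant of F in the set): holds — descendants of F are {C}; none are in {K, U}.
Condition 2 (every backdoor path blocked by {K, U}):
  P1: blocked at fork node K ∈ conditioning set.
  P2: blocked at fork node K ∈ conditioning set.
  P3: blocked at fork node K ∈ conditioning set.
  P4: blocked at fork node K ∈ conditioning set.
{K, U} satisfies the backdoor criterion.

Yes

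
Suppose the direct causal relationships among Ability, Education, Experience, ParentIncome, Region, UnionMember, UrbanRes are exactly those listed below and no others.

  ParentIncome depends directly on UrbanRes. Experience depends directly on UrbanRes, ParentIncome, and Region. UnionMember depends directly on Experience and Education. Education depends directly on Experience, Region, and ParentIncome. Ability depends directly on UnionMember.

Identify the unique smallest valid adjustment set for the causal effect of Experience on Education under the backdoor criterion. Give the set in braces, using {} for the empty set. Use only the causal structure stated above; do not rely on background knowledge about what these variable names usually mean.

Variables eligible for adjustment (non-descendants of Experience, excluding Experience and Education): {ParentIncome, Region, UrbanRes}.
Backdoor paths from Experience to Education:
  P1: Experience <- UrbanRes -> ParentIncome -> Education
  P2: Experience <- ParentIncome -> Education
  P3: Experience <- Region -> Education
The empty set is not sufficient: P1 (Experience <- UrbanRes -> ParentIncome -> Education) has no collider blocking it and no conditioned non-collider, so it is open.
Try {ParentIncome, Region}:
  P1: blocked at chain node ParentIncome ∈ conditioning set.
  P2: blocked at fork node ParentIncome ∈ conditioning set.
  P3: blocked at fork node Region ∈ conditioning set.
{ParentIncome, Region} contains no descendant of Experience and blocks every backdoor path.
Every element of {ParentIncome, Region} is needed (dropping ParentIncome leaves P1 open; dropping Region leaves P3 open), so no proper subset is valid.
Among all size-2 subsets of the eligible variables, only {ParentIncome, Region} blocks every backdoor path, so it is the unique smallest valid adjustment set.

{ParentIncome, Region}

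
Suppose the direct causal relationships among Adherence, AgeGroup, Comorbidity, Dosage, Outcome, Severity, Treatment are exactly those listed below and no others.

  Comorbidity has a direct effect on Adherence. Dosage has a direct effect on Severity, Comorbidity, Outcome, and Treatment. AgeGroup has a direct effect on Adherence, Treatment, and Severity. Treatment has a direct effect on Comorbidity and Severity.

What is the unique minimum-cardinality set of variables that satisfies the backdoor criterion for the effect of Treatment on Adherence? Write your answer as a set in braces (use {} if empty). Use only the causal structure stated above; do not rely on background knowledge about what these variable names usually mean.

Variables eligible for adjustment (non-descendants of Treatment, excluding Treatment and Adherence): {AgeGroup, Dosage, Outcome}.
Backdoor paths from Treatment to Adherence:
  P1: Treatment <- Dosage -> Severity <- AgeGroup -> Adherence
  P2: Treatment <- Dosage -> Comorbidity -> Adherence
  P3: Treatment <- AgeGroup -> Severity <- Dosage -> Comorbidity -> Adherence
  P4: Treatment <- AgeGroup -> Adherence
The empty set is not sufficient: P2 (Treatment <- Dosage -> Comorbidity -> Adherence) has no collider blocking it and no conditioned non-collider, so it is open.
Try {AgeGroup, Dosage}:
  P1: blocked at fork node Dosage ∈ conditioning set.
  P2: blocked at fork node Dosage ∈ conditioning set.
  P3: blocked at fork node AgeGroup ∈ conditioning set.
  P4: blocked at fork node AgeGroup ∈ conditioning set.
{AgeGroup, Dosage} contains no descendant of Treatment and blocks every backdoor path.
Every element of {AgeGroup, Dosage} is needed (dropping AgeGroup leaves P4 open; dropping Dosage leaves P2 open), so no proper subset is valid.
Among all size-2 subsets of the eligible variables, only {AgeGroup, Dosage} blocks every backdoor path, so it is the unique smallest valid adjustment set.

{AgeGroup, Dosage}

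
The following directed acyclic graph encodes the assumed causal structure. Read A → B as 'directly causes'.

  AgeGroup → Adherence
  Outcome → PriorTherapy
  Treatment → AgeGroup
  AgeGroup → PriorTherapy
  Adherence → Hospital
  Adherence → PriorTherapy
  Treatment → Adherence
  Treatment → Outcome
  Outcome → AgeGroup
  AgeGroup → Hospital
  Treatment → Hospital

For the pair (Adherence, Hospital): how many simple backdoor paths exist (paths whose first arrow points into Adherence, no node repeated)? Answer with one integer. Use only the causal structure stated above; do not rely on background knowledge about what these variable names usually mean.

A backdoor path from Adherence to Hospital is any simple undirected path whose first edge points into Adherence (i.e. leaves Adherence via a parent).
Parents of Adherence: {AgeGroup, Treatment}.
Enumerating:
  P1: Adherence <- Treatment -> Outcome -> AgeGroup -> Hospital
  P2: Adherence <- Treatment -> Outcome -> PriorTherapy <- AgeGroup -> Hospital
  P3: Adherence <- Treatment -> AgeGroup -> Hospital
  P4: Adherence <- Treatment -> Hospital
  P5: Adherence <- AgeGroup <- Treatment -> Hospital
  P6: Adherence <- AgeGroup <- Outcome <- Treatment -> Hospital
  P7: Adherence <- AgeGroup -> PriorTherapy <- Outcome <- Treatment -> Hospital
  P8: Adherence <- AgeGroup -> Hospital
That exhausts the simple backdoor paths. Count: 8.

8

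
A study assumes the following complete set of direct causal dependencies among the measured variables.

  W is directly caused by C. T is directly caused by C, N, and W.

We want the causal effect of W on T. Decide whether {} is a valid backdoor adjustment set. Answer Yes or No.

Backdoor paths from W to T (paths whose first edge points into W):
  P1: W <- C -> T
Condition 1 (no descendant of W in the set): holds — descendants of W are {T}; none are in {}.
Condition 2 (every backdoor path blocked by {}):
  P1: open — no interior node is in the conditioning set.
{} does not satisfy the backdoor criterion.

No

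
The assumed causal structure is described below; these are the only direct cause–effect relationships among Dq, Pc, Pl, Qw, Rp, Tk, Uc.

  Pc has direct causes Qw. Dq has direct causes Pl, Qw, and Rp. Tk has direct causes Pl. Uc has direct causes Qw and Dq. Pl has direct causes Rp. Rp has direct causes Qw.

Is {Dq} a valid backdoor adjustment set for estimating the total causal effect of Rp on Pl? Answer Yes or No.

No

Backdoor paths from Rp to Pl (paths whose first edge points into Rp):
  P1: Rp <- Qw -> Dq <- Pl
  P2: Rp <- Qw -> Uc <- Dq <- Pl
Condition 1 (no descendant of Rp in the set): FAILS — Dq is a descendant of Rp.
Condition 2 (every backdoor path blocked by {Dq}):
  P1: open — collider(s) Dq are conditioned on (or have a conditioned descendant) and no non-collider on the path is in the set.
  P2: blocked at collider Uc (neither it nor any descendant is in the conditioning set).
{Dq} does not satisfy the backdoor criterion.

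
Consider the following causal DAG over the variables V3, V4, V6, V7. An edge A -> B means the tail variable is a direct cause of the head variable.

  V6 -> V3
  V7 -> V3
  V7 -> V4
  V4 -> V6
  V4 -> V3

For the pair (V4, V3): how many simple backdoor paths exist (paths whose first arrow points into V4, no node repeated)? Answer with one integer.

1

A backdoor path from V4 to V3 is any simple undirected path whose first edge points into V4 (i.e. leaves V4 via a parent).
Parents of V4: {V7}.
Enumerating:
  P1: V4 <- V7 -> V3
That exhausts the simple backdoor paths. Count: 1.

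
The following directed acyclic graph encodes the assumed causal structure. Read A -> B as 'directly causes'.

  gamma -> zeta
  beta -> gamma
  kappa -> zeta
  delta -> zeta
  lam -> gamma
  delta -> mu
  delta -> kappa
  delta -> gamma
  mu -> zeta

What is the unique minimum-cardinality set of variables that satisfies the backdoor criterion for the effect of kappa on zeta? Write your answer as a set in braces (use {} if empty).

{delta}

Variables eligible for adjustment (non-descendants of kappa, excluding kappa and zeta): {beta, delta, gamma, lam, mu}.
Backdoor paths from kappa to zeta:
  P1: kappa <- delta -> mu -> zeta
  P2: kappa <- delta -> gamma -> zeta
  P3: kappa <- delta -> zeta
The empty set is not sufficient: P1 (kappa <- delta -> mu -> zeta) has no collider blocking it and no conditioned non-collider, so it is open.
Try {delta}:
  P1: blocked at fork node delta ∈ conditioning set.
  P2: blocked at fork node delta ∈ conditioning set.
  P3: blocked at fork node delta ∈ conditioning set.
{delta} contains no descendant of kappa and blocks every backdoor path.
No other singleton works — e.g. {lam} leaves P1 open — so {delta} is the unique smallest valid adjustment set.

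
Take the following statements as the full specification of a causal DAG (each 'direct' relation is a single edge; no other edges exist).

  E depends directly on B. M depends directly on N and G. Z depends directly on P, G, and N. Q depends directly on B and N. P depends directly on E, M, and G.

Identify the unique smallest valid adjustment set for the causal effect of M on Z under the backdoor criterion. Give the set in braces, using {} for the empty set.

Variables eligible for adjustment (non-descendants of M, excluding M and Z): {B, E, G, N, Q}.
Backdoor paths from M to Z:
  P1: M <- N -> Z
  P2: M <- N -> Q <- B -> E -> P <- G -> Z
  P3: M <- N -> Q <- B -> E -> P -> Z
  P4: M <- G -> P <- E <- B -> Q <- N -> Z
  P5: M <- G -> P -> Z
  P6: M <- G -> Z
The empty set is not sufficient: P1 (M <- N -> Z) has no collider blocking it and no conditioned non-collider, so it is open.
Try {G, N}:
  P1: blocked at fork node N ∈ conditioning set.
  P2: blocked at fork node N ∈ conditioning set.
  P3: blocked at fork node N ∈ conditioning set.
  P4: blocked at fork node G ∈ conditioning set.
  P5: blocked at fork node G ∈ conditioning set.
  P6: blocked at fork node G ∈ conditioning set.
{G, N} contains no descendant of M and blocks every backdoor path.
Every element of {G, N} is needed (dropping G leaves P5 open; dropping N leaves P1 open), so no proper subset is valid.
Among all size-2 subsets of the eligible variables, only {G, N} blocks every backdoor path, so it is the unique smallest valid adjustment set.

{G, N}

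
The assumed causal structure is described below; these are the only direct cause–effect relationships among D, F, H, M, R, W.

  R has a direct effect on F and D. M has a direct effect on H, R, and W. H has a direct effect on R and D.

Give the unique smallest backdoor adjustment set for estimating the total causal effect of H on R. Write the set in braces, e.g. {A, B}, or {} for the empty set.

{M}

Variables eligible for adjustment (non-descendants of H, excluding H and R): {M, W}.
Backdoor paths from H to R:
  P1: H <- M -> R
The empty set is not sufficient: P1 (H <- M -> R) has no collider blocking it and no conditioned non-collider, so it is open.
Try {M}:
  P1: blocked at fork node M ∈ conditioning set.
{M} contains no descendant of H and blocks every backdoor path.
No other singleton works — e.g. {W} leaves P1 open — so {M} is the unique smallest valid adjustment set.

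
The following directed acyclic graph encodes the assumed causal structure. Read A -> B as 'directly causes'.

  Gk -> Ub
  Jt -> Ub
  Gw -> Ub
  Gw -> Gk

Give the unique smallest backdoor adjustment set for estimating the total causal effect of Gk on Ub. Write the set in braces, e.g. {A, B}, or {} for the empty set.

Variables eligible for adjustment (non-descendants of Gk, excluding Gk and Ub): {Gw, Jt}.
Backdoor paths from Gk to Ub:
  P1: Gk <- Gw -> Ub
The empty set is not sufficient: P1 (Gk <- Gw -> Ub) has no collider blocking it and no conditioned non-collider, so it is open.
Try {Gw}:
  P1: blocked at fork node Gw ∈ conditioning set.
{Gw} contains no descendant of Gk and blocks every backdoor path.
No other singleton works — e.g. {Jt} leaves P1 open — so {Gw} is the unique smallest valid adjustment set.

{Gw}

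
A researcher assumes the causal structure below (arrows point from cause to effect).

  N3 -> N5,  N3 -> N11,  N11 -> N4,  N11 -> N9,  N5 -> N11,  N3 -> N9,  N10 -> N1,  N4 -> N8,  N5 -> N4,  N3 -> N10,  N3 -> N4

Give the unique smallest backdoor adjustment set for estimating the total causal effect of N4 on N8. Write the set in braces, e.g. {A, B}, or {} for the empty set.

Variables eligible for adjustment (non-descendants of N4, excluding N4 and N8): {N1, N10, N11, N3, N5, N9}.
Backdoor paths from N4 to N8:
  (none)
With no backdoor paths the empty set already satisfies the criterion, and it is trivially minimal.

{}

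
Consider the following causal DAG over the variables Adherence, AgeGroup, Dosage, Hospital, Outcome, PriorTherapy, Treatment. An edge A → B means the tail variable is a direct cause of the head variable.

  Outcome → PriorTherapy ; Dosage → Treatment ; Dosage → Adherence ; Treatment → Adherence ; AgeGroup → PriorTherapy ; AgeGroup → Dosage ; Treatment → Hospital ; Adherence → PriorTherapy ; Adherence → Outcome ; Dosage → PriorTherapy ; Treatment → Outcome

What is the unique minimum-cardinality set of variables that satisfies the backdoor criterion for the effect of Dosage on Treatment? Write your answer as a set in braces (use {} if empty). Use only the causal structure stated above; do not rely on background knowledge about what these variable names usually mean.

{}

Variables eligible for adjustment (non-descendants of Dosage, excluding Dosage and Treatment): {AgeGroup}.
Backdoor paths from Dosage to Treatment:
  P1: Dosage <- AgeGroup -> PriorTherapy <- Adherence <- Treatment
  P2: Dosage <- AgeGroup -> PriorTherapy <- Adherence -> Outcome <- Treatment
  P3: Dosage <- AgeGroup -> PriorTherapy <- Outcome <- Treatment
  P4: Dosage <- AgeGroup -> PriorTherapy <- Outcome <- Adherence <- Treatment
Each backdoor path contains an unconditioned collider, so every path is already blocked with the empty conditioning set:
  P1: blocked at collider PriorTherapy (neither it nor any descendant is in the conditioning set).
  P2: blocked at collider PriorTherapy (neither it nor any descendant is in the conditioning set).
  P3: blocked at collider PriorTherapy (neither it nor any descendant is in the conditioning set).
  P4: blocked at collider PriorTherapy (neither it nor any descendant is in the conditioning set).
The empty set is therefore the unique smallest valid set.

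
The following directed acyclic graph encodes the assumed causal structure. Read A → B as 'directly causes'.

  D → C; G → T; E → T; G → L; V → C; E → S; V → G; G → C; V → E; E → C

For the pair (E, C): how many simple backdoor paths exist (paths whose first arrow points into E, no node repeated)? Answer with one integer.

A backdoor path from E to C is any simple undirected path whose first edge points into E (i.e. leaves E via a parent).
Parents of E: {V}.
Enumerating:
  P1: E <- V -> G -> C
  P2: E <- V -> C
That exhausts the simple backdoor paths. Count: 2.

2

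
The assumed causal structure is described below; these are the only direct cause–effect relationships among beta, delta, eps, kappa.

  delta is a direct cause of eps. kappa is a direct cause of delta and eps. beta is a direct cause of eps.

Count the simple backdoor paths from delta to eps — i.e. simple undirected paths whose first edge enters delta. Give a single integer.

A backdoor path from delta to eps is any simple undirected path whose first edge points into delta (i.e. leaves delta via a parent).
Parents of delta: {kappa}.
Enumerating:
  P1: delta <- kappa -> eps
That exhausts the simple backdoor paths. Count: 1.

1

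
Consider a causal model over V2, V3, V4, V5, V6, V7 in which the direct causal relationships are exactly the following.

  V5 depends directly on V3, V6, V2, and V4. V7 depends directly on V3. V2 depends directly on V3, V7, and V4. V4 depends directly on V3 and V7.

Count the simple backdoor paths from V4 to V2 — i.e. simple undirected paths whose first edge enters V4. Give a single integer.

A backdoor path from V4 to V2 is any simple undirected path whose first edge points into V4 (i.e. leaves V4 via a parent).
Parents of V4: {V3, V7}.
Enumerating:
  P1: V4 <- V3 -> V7 -> V2
  P2: V4 <- V3 -> V2
  P3: V4 <- V3 -> V5 <- V2
  P4: V4 <- V7 <- V3 -> V2
  P5: V4 <- V7 <- V3 -> V5 <- V2
  P6: V4 <- V7 -> V2
That exhausts the simple backdoor paths. Count: 6.

6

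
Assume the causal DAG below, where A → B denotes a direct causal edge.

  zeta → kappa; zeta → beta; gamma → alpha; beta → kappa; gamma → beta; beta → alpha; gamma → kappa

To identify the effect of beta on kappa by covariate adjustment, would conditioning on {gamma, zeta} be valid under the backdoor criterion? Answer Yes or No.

Backdoor paths from beta to kappa (paths whose first edge points into beta):
  P1: beta <- zeta -> kappa
  P2: beta <- gamma -> kappa
Condition 1 (no descendant of beta in the set): holds — descendants of beta are {alpha, kappa}; none are in {gamma, zeta}.
Condition 2 (every backdoor path blocked by {gamma, zeta}):
  P1: blocked at fork node zeta ∈ conditioning set.
  P2: blocked at fork node gamma ∈ conditioning set.
{gamma, zeta} satisfies the backdoor criterion.

Yes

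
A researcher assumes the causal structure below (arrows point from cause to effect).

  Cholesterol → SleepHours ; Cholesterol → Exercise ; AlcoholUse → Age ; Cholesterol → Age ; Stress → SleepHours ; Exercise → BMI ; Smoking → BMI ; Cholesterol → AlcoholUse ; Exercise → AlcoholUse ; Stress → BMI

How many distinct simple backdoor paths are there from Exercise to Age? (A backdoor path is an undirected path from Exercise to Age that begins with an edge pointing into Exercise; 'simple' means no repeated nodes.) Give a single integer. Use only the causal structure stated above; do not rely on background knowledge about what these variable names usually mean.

2

A backdoor path from Exercise to Age is any simple undirected path whose first edge points into Exercise (i.e. leaves Exercise via a parent).
Parents of Exercise: {Cholesterol}.
Enumerating:
  P1: Exercise <- Cholesterol -> AlcoholUse -> Age
  P2: Exercise <- Cholesterol -> Age
That exhausts the simple backdoor paths. Count: 2.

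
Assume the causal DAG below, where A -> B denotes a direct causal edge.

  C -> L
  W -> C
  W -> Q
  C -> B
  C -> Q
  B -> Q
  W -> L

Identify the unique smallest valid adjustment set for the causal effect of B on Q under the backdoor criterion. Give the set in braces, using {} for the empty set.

Variables eligible for adjustment (non-descendants of B, excluding B and Q): {C, L, W}.
Backdoor paths from B to Q:
  P1: B <- C <- W -> Q
  P2: B <- C -> L <- W -> Q
  P3: B <- C -> Q
The empty set is not sufficient: P1 (B <- C <- W -> Q) has no collider blocking it and no conditioned non-collider, so it is open.
Try {C}:
  P1: blocked at chain node C ∈ conditioning set.
  P2: blocked at fork node C ∈ conditioning set.
  P3: blocked at fork node C ∈ conditioning set.
{C} contains no descendant of B and blocks every backdoor path.
No other singleton works — e.g. {W} leaves P3 open — so {C} is the unique smallest valid adjustment set.

{C}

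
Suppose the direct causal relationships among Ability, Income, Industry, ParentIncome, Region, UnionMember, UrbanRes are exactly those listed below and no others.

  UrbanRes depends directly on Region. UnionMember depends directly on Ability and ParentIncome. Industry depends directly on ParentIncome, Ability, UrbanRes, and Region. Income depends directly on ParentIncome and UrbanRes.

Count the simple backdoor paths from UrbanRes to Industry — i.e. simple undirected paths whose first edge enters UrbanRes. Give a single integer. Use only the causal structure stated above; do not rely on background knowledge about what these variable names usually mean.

A backdoor path from UrbanRes to Industry is any simple undirected path whose first edge points into UrbanRes (i.e. leaves UrbanRes via a parent).
Parents of UrbanRes: {Region}.
Enumerating:
  P1: UrbanRes <- Region -> Industry
That exhausts the simple backdoor paths. Count: 1.

1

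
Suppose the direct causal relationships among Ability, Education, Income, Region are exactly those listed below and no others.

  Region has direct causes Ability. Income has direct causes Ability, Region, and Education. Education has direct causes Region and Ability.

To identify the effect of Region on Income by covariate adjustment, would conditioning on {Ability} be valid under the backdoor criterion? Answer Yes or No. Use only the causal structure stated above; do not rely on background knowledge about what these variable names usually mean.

Yes

Backdoor paths from Region to Income (paths whose first edge points into Region):
  P1: Region <- Ability -> Education -> Income
  P2: Region <- Ability -> Income
Condition 1 (no descendant of Region in the set): holds — descendants of Region are {Education, Income}; none are in {Ability}.
Condition 2 (every backdoor path blocked by {Ability}):
  P1: blocked at fork node Ability ∈ conditioning set.
  P2: blocked at fork node Ability ∈ conditioning set.
{Ability} satisfies the backdoor criterion.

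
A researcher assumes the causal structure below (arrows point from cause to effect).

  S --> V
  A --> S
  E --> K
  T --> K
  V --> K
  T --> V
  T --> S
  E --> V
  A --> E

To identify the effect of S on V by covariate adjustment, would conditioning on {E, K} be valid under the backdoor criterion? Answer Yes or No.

Backdoor paths from S to V (paths whose first edge points into S):
  P1: S <- T -> V
  P2: S <- T -> K <- E -> V
  P3: S <- T -> K <- V
  P4: S <- A -> E -> V
  P5: S <- A -> E -> K <- T -> V
  P6: S <- A -> E -> K <- V
Condition 1 (no descendant of S in the set): FAILS — K is a descendant of S.
Condition 2 (every backdoor path blocked by {E, K}):
  P1: open — no interior node is in the conditioning set.
  P2: blocked at fork node E ∈ conditioning set.
  P3: open — collider(s) K are conditioned on (or have a conditioned descendant) and no non-collider on the path is in the set.
  P4: blocked at chain node E ∈ conditioning set.
  P5: blocked at chain node E ∈ conditioning set.
  P6: blocked at chain node E ∈ conditioning set.
{E, K} does not satisfy the backdoor criterion.

No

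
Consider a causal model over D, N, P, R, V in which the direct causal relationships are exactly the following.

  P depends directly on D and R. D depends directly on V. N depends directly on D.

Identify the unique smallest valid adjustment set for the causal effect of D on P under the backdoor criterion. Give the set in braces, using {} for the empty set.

Variables eligible for adjustment (non-descendants of D, excluding D and P): {R, V}.
Backdoor paths from D to P:
  (none)
With no backdoor paths the empty set already satisfies the criterion, and it is trivially minimal.

{}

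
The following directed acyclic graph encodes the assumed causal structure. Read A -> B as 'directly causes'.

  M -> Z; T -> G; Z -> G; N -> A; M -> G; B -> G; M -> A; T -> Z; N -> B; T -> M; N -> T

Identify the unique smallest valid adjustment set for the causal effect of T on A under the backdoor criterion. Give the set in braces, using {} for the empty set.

Variables eligible for adjustment (non-descendants of T, excluding T and A): {B, N}.
Backdoor paths from T to A:
  P1: T <- N -> B -> G <- M -> A
  P2: T <- N -> B -> G <- Z <- M -> A
  P3: T <- N -> A
The empty set is not sufficient: P3 (T <- N -> A) has no collider blocking it and no conditioned non-collider, so it is open.
Try {N}:
  P1: blocked at fork node N ∈ conditioning set.
  P2: blocked at fork node N ∈ conditioning set.
  P3: blocked at fork node N ∈ conditioning set.
{N} contains no descendant of T and blocks every backdoor path.
No other singleton works — e.g. {B} leaves P3 open — so {N} is the unique smallest valid adjustment set.

{N}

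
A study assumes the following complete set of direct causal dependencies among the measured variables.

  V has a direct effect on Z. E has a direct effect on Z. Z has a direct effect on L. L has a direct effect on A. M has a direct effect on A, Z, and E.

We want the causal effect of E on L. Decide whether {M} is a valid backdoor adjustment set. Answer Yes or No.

Yes

Backdoor paths from E to L (paths whose first edge points into E):
  P1: E <- M -> Z -> L
  P2: E <- M -> A <- L
Condition 1 (no descendant of E in the set): holds — descendants of E are {A, L, Z}; none are in {M}.
Condition 2 (every backdoor path blocked by {M}):
  P1: blocked at fork node M ∈ conditioning set.
  P2: blocked at fork node M ∈ conditioning set.
{M} satisfies the backdoor criterion.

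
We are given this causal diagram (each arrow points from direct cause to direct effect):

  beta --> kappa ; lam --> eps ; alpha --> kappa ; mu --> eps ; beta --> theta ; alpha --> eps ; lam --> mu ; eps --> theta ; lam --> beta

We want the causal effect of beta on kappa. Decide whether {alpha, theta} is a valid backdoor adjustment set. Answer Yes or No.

No

Backdoor paths from beta to kappa (paths whose first edge points into beta):
  P1: beta <- lam -> mu -> eps <- alpha -> kappa
  P2: beta <- lam -> eps <- alpha -> kappa
Condition 1 (no descendant of beta in the set): FAILS — theta is a descendant of beta.
Condition 2 (every backdoor path blocked by {alpha, theta}):
  P1: blocked at fork node alpha ∈ conditioning set.
  P2: blocked at fork node alpha ∈ conditioning set.
{alpha, theta} does not satisfy the backdoor criterion.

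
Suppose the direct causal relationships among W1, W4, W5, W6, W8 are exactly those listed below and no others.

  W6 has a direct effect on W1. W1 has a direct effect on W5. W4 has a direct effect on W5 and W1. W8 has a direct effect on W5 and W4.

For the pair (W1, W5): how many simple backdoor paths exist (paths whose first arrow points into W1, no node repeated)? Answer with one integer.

2

A backdoor path from W1 to W5 is any simple undirected path whose first edge points into W1 (i.e. leaves W1 via a parent).
Parents of W1: {W4, W6}.
Enumerating:
  P1: W1 <- W4 <- W8 -> W5
  P2: W1 <- W4 -> W5
That exhausts the simple backdoor paths. Count: 2.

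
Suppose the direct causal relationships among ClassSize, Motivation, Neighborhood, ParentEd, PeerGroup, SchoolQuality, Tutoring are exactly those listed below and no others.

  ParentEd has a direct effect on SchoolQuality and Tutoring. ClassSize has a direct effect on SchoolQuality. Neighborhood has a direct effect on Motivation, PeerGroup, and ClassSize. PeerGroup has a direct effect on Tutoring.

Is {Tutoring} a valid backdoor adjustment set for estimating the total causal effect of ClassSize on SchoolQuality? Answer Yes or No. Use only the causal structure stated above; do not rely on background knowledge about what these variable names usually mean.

No

Backdoor paths from ClassSize to SchoolQuality (paths whose first edge points into ClassSize):
  P1: ClassSize <- Neighborhood -> PeerGroup -> Tutoring <- ParentEd -> SchoolQuality
Condition 1 (no descendant of ClassSize in the set): holds — descendants of ClassSize are {SchoolQuality}; none are in {Tutoring}.
Condition 2 (every backdoor path blocked by {Tutoring}):
  P1: open — collider(s) Tutoring are conditioned on (or have a conditioned descendant) and no non-collider on the path is in the set.
{Tutoring} does not satisfy the backdoor criterion.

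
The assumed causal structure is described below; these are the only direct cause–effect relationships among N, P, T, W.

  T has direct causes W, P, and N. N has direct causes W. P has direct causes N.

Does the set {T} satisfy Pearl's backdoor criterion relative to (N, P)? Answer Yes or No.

No

Backdoor paths from N to P (paths whose first edge points into N):
  P1: N <- W -> T <- P
Condition 1 (no descendant of N in the set): FAILS — T is a descendant of N.
Condition 2 (every backdoor path blocked by {T}):
  P1: open — collider(s) T are conditioned on (or have a conditioned descendant) and no non-collider on the path is in the set.
{T} does not satisfy the backdoor criterion.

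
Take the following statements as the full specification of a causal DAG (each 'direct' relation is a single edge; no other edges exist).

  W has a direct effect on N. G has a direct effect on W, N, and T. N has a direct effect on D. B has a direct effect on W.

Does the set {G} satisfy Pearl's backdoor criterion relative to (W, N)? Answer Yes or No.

Yes

Backdoor paths from W to N (paths whose first edge points into W):
  P1: W <- G -> N
Condition 1 (no descendant of W in the set): holds — descendants of W are {D, N}; none are in {G}.
Condition 2 (every backdoor path blocked by {G}):
  P1: blocked at fork node G ∈ conditioning set.
{G} satisfies the backdoor criterion.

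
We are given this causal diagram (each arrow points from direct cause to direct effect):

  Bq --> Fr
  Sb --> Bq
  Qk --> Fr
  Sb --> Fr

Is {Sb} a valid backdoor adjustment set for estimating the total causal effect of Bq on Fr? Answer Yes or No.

Yes

Backdoor paths from Bq to Fr (paths whose first edge points into Bq):
  P1: Bq <- Sb -> Fr
Condition 1 (no descendant of Bq in the set): holds — descendants of Bq are {Fr}; none are in {Sb}.
Condition 2 (every backdoor path blocked by {Sb}):
  P1: blocked at fork node Sb ∈ conditioning set.
{Sb} satisfies the backdoor criterion.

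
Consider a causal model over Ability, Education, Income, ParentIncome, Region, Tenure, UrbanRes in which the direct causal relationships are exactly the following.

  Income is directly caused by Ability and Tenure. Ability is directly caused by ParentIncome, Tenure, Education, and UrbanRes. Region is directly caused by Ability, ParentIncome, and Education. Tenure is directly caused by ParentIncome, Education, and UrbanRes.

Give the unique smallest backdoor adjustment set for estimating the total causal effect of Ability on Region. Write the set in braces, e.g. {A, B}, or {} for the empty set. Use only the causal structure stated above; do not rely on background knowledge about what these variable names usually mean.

{Education, ParentIncome}

Variables eligible for adjustment (non-descendants of Ability, excluding Ability and Region): {Education, ParentIncome, Tenure, UrbanRes}.
Backdoor paths from Ability to Region:
  P1: Ability <- ParentIncome -> Tenure <- Education -> Region
  P2: Ability <- ParentIncome -> Region
  P3: Ability <- UrbanRes -> Tenure <- ParentIncome -> Region
  P4: Ability <- UrbanRes -> Tenure <- Education -> Region
  P5: Ability <- Education -> Tenure <- ParentIncome -> Region
  P6: Ability <- Education -> Region
  P7: Ability <- Tenure <- ParentIncome -> Region
  P8: Ability <- Tenure <- Education -> Region
The empty set is not sufficient: P2 (Ability <- ParentIncome -> Region) has no collider blocking it and no conditioned non-collider, so it is open.
Try {Education, ParentIncome}:
  P1: blocked at fork node ParentIncome ∈ conditioning set.
  P2: blocked at fork node ParentIncome ∈ conditioning set.
  P3: blocked at collider Tenure (neither it nor any descendant is in the conditioning set).
  P4: blocked at collider Tenure (neither it nor any descendant is in the conditioning set).
  P5: blocked at fork node Education ∈ conditioning set.
  P6: blocked at fork node Education ∈ conditioning set.
  P7: blocked at fork node ParentIncome ∈ conditioning set.
  P8: blocked at fork node Education ∈ conditioning set.
{Education, ParentIncome} contains no descendant of Ability and blocks every backdoor path.
Every element of {Education, ParentIncome} is needed (dropping Education leaves P6 open; dropping ParentIncome leaves P2 open), so no proper subset is valid.
Among all size-2 subsets of the eligible variables, only {Education, ParentIncome} blocks every backdoor path, so it is the unique smallest valid adjustment set.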